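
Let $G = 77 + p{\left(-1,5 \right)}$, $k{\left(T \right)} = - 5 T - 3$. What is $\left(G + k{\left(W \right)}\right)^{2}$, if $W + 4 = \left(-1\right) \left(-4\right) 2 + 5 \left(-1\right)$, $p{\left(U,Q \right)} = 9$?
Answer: $7744$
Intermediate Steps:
$W = -1$ ($W = -4 + \left(\left(-1\right) \left(-4\right) 2 + 5 \left(-1\right)\right) = -4 + \left(4 \cdot 2 - 5\right) = -4 + \left(8 - 5\right) = -4 + 3 = -1$)
$k{\left(T \right)} = -3 - 5 T$
$G = 86$ ($G = 77 + 9 = 86$)
$\left(G + k{\left(W \right)}\right)^{2} = \left(86 - -2\right)^{2} = \left(86 + \left(-3 + 5\right)\right)^{2} = \left(86 + 2\right)^{2} = 88^{2} = 7744$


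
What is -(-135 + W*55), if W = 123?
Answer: -6630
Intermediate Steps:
-(-135 + W*55) = -(-135 + 123*55) = -(-135 + 6765) = -1*6630 = -6630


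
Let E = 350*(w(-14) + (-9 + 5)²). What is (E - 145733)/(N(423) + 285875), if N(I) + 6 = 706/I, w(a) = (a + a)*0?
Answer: -59276259/120923293 ≈ -0.49020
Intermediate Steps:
w(a) = 0 (w(a) = (2*a)*0 = 0)
N(I) = -6 + 706/I
E = 5600 (E = 350*(0 + (-9 + 5)²) = 350*(0 + (-4)²) = 350*(0 + 16) = 350*16 = 5600)
(E - 145733)/(N(423) + 285875) = (5600 - 145733)/((-6 + 706/423) + 285875) = -140133/((-6 + 706*(1/423)) + 285875) = -140133/((-6 + 706/423) + 285875) = -140133/(-1832/423 + 285875) = -140133/120923293/423 = -140133*423/120923293 = -59276259/120923293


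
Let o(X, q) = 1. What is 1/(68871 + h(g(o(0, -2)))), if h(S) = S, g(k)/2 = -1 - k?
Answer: 1/68867 ≈ 1.4521e-5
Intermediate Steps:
g(k) = -2 - 2*k (g(k) = 2*(-1 - k) = -2 - 2*k)
1/(68871 + h(g(o(0, -2)))) = 1/(68871 + (-2 - 2*1)) = 1/(68871 + (-2 - 2)) = 1/(68871 - 4) = 1/68867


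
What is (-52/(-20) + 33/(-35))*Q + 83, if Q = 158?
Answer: 12069/35 ≈ 344.83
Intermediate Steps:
(-52/(-20) + 33/(-35))*Q + 83 = (-52/(-20) + 33/(-35))*158 + 83 = (-52*(-1/20) + 33*(-1/35))*158 + 83 = (13/5 - 33/35)*158 + 83 = (58/35)*158 + 83 = 9164/35 + 83 = 12069/35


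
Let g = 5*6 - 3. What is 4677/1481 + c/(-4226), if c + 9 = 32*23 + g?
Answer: 9324164/3129353 ≈ 2.9796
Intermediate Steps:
g = 27 (g = 30 - 3 = 27)
c = 754 (c = -9 + (32*23 + 27) = -9 + (736 + 27) = -9 + 763 = 754)
4677/1481 + c/(-4226) = 4677/1481 + 754/(-4226) = 4677*(1/1481) + 754*(-1/4226) = 4677/1481 - 377/2113 = 9324164/3129353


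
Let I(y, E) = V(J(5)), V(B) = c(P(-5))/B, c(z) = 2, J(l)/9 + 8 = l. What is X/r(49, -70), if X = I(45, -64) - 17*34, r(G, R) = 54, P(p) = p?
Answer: -7804/729 ≈ -10.705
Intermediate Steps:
J(l) = -72 + 9*l
V(B) = 2/B
I(y, E) = -2/27 (I(y, E) = 2/(-72 + 9*5) = 2/(-72 + 45) = 2/(-27) = 2*(-1/27) = -2/27)
X = -15608/27 (X = -2/27 - 17*34 = -2/27 - 1*578 = -2/27 - 578 = -15608/27 ≈ -578.07)
X/r(49, -70) = -15608/27/54 = -15608/27*1/54 = -7804/729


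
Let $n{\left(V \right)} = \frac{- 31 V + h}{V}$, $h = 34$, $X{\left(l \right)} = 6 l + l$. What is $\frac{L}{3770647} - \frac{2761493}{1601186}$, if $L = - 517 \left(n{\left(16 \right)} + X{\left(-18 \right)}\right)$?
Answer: $- \frac{41137630930025}{24150028749368} \approx -1.7034$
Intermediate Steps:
$X{\left(l \right)} = 7 l$
$n{\left(V \right)} = \frac{34 - 31 V}{V}$ ($n{\left(V \right)} = \frac{- 31 V + 34}{V} = \frac{34 - 31 V}{V}$)
$L = \frac{640563}{8}$ ($L = - 517 \left(\left(-31 + \frac{34}{16}\right) + 7 \left(-18\right)\right) = - 517 \left(\left(-31 + 34 \cdot \frac{1}{16}\right) - 126\right) = - 517 \left(\left(-31 + \frac{17}{8}\right) - 126\right) = - 517 \left(- \frac{231}{8} - 126\right) = \left(-517\right) \left(- \frac{1239}{8}\right) = \frac{640563}{8} \approx 80070.0$)
$\frac{L}{3770647} - \frac{2761493}{1601186} = \frac{640563}{8 \cdot 3770647} - \frac{2761493}{1601186} = \frac{640563}{8} \cdot \frac{1}{3770647} - \frac{2761493}{1601186} = \frac{640563}{30165176} - \frac{2761493}{1601186} = - \frac{41137630930025}{24150028749368}$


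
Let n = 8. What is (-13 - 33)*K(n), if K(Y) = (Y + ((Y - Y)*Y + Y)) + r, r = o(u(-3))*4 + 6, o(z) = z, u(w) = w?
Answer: -460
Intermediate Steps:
r = -6 (r = -3*4 + 6 = -12 + 6 = -6)
K(Y) = -6 + 2*Y (K(Y) = (Y + ((Y - Y)*Y + Y)) - 6 = (Y + (0*Y + Y)) - 6 = (Y + (0 + Y)) - 6 = (Y + Y) - 6 = 2*Y - 6 = -6 + 2*Y)
(-13 - 33)*K(n) = (-13 - 33)*(-6 + 2*8) = -46*(-6 + 16) = -46*10 = -460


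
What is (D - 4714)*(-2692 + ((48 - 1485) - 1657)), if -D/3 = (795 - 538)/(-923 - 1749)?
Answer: 36437442041/1336 ≈ 2.7274e+7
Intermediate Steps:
D = 771/2672 (D = -3*(795 - 538)/(-923 - 1749) = -771/(-2672) = -771*(-1)/2672 = -3*(-257/2672) = 771/2672 ≈ 0.28855)
(D - 4714)*(-2692 + ((48 - 1485) - 1657)) = (771/2672 - 4714)*(-2692 + ((48 - 1485) - 1657)) = -12595037*(-2692 + (-1437 - 1657))/2672 = -12595037*(-2692 - 3094)/2672 = -12595037/2672*(-5786) = 36437442041/1336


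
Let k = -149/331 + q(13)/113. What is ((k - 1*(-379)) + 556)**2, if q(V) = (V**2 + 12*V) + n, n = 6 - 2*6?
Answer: 1229242657150249/1398984409 ≈ 8.7867e+5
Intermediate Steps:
n = -6 (n = 6 - 12 = -6)
q(V) = -6 + V**2 + 12*V (q(V) = (V**2 + 12*V) - 6 = -6 + V**2 + 12*V)
k = 88752/37403 (k = -149/331 + (-6 + 13**2 + 12*13)/113 = -149*1/331 + (-6 + 169 + 156)*(1/113) = -149/331 + 319*(1/113) = -149/331 + 319/113 = 88752/37403 ≈ 2.3729)
((k - 1*(-379)) + 556)**2 = ((88752/37403 - 1*(-379)) + 556)**2 = ((88752/37403 + 379) + 556)**2 = (14264489/37403 + 556)**2 = (35060557/37403)**2 = 1229242657150249/1398984409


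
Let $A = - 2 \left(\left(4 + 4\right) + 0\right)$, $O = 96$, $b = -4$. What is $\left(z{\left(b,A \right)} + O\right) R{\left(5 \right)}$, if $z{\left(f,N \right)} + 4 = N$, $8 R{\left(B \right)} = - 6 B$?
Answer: $-285$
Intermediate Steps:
$R{\left(B \right)} = - \frac{3 B}{4}$ ($R{\left(B \right)} = \frac{\left(-6\right) B}{8} = - \frac{3 B}{4}$)
$A = -16$ ($A = - 2 \left(8 + 0\right) = \left(-2\right) 8 = -16$)
$z{\left(f,N \right)} = -4 + N$
$\left(z{\left(b,A \right)} + O\right) R{\left(5 \right)} = \left(\left(-4 - 16\right) + 96\right) \left(\left(- \frac{3}{4}\right) 5\right) = \left(-20 + 96\right) \left(- \frac{15}{4}\right) = 76 \left(- \frac{15}{4}\right) = -285$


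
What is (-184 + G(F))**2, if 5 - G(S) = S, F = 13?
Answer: 36864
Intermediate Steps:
G(S) = 5 - S
(-184 + G(F))**2 = (-184 + (5 - 1*13))**2 = (-184 + (5 - 13))**2 = (-184 - 8)**2 = (-192)**2 = 36864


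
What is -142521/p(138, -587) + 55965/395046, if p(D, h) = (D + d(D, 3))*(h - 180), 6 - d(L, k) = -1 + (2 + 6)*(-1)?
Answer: 45657153/33666698 ≈ 1.3562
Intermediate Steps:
d(L, k) = 15 (d(L, k) = 6 - (-1 + (2 + 6)*(-1)) = 6 - (-1 + 8*(-1)) = 6 - (-1 - 8) = 6 - 1*(-9) = 6 + 9 = 15)
p(D, h) = (-180 + h)*(15 + D) (p(D, h) = (D + 15)*(h - 180) = (15 + D)*(-180 + h) = (-180 + h)*(15 + D))
-142521/p(138, -587) + 55965/395046 = -142521/(-2700 - 180*138 + 15*(-587) + 138*(-587)) + 55965/395046 = -142521/(-2700 - 24840 - 8805 - 81006) + 55965*(1/395046) = -142521/(-117351) + 18655/131682 = -142521*(-1/117351) + 18655/131682 = 47507/39117 + 18655/131682 = 45657153/33666698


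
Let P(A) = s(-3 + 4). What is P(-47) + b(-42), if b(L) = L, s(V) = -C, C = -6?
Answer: -36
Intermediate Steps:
s(V) = 6 (s(V) = -1*(-6) = 6)
P(A) = 6
P(-47) + b(-42) = 6 - 42 = -36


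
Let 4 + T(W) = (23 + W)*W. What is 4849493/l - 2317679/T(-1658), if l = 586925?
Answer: 11785827964143/1591051550050 ≈ 7.4076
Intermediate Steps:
T(W) = -4 + W*(23 + W) (T(W) = -4 + (23 + W)*W = -4 + W*(23 + W))
4849493/l - 2317679/T(-1658) = 4849493/586925 - 2317679/(-4 + (-1658)**2 + 23*(-1658)) = 4849493*(1/586925) - 2317679/(-4 + 2748964 - 38134) = 4849493/586925 - 2317679/2710826 = 11785827964143/1591051550050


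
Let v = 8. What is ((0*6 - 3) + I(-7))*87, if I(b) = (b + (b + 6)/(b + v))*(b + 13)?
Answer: -4437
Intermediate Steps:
I(b) = (13 + b)*(b + (6 + b)/(8 + b)) (I(b) = (b + (b + 6)/(b + 8))*(b + 13) = (b + (6 + b)/(8 + b))*(13 + b) = (13 + b)*(b + (6 + b)/(8 + b)))
((0*6 - 3) + I(-7))*87 = ((0*6 - 3) + (78 + (-7)³ + 22*(-7)² + 123*(-7))/(8 - 7))*87 = ((0 - 3) + (78 - 343 + 22*49 - 861)/1)*87 = (-3 + 1*(78 - 343 + 1078 - 861))*87 = (-3 + 1*(-48))*87 = (-3 - 48)*87 = -51*87 = -4437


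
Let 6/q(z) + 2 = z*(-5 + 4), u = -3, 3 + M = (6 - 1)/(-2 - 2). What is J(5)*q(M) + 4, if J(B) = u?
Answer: -4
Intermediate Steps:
M = -17/4 (M = -3 + (6 - 1)/(-2 - 2) = -3 + 5/(-4) = -3 + 5*(-¼) = -3 - 5/4 = -17/4 ≈ -4.2500)
J(B) = -3
q(z) = 6/(-2 - z) (q(z) = 6/(-2 + z*(-5 + 4)) = 6/(-2 + z*(-1)) = 6/(-2 - z))
J(5)*q(M) + 4 = -(-18)/(2 - 17/4) + 4 = -(-18)/(-9/4) + 4 = -(-18)*(-4)/9 + 4 = -3*8/3 + 4 = -8 + 4 = -4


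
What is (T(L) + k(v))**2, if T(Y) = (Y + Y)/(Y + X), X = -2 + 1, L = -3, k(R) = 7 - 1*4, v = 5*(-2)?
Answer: 81/4 ≈ 20.250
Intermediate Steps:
v = -10
k(R) = 3 (k(R) = 7 - 4 = 3)
X = -1
T(Y) = 2*Y/(-1 + Y) (T(Y) = (Y + Y)/(Y - 1) = (2*Y)/(-1 + Y) = 2*Y/(-1 + Y))
(T(L) + k(v))**2 = (2*(-3)/(-1 - 3) + 3)**2 = (2*(-3)/(-4) + 3)**2 = (2*(-3)*(-1/4) + 3)**2 = (3/2 + 3)**2 = (9/2)**2 = 81/4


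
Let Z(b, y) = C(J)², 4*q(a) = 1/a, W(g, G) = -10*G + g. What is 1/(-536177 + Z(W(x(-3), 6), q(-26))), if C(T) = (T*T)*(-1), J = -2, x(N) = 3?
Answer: -1/536161 ≈ -1.8651e-6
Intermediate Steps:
W(g, G) = g - 10*G
C(T) = -T² (C(T) = T²*(-1) = -T²)
q(a) = 1/(4*a)
Z(b, y) = 16 (Z(b, y) = (-1*(-2)²)² = (-1*4)² = (-4)² = 16)
1/(-536177 + Z(W(x(-3), 6), q(-26))) = 1/(-536177 + 16) = 1/(-536161) = -1/536161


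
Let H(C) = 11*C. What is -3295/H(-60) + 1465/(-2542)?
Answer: 740899/167772 ≈ 4.4161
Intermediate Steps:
-3295/H(-60) + 1465/(-2542) = -3295/(11*(-60)) + 1465/(-2542) = -3295/(-660) + 1465*(-1/2542) = -3295*(-1/660) - 1465/2542 = 659/132 - 1465/2542 = 740899/167772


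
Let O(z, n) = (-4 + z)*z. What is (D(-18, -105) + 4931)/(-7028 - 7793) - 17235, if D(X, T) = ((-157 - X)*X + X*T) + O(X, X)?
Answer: -255449654/14821 ≈ -17236.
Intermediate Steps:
O(z, n) = z*(-4 + z)
D(X, T) = T*X + X*(-157 - X) + X*(-4 + X) (D(X, T) = ((-157 - X)*X + X*T) + X*(-4 + X) = (X*(-157 - X) + T*X) + X*(-4 + X) = (T*X + X*(-157 - X)) + X*(-4 + X) = T*X + X*(-157 - X) + X*(-4 + X))
(D(-18, -105) + 4931)/(-7028 - 7793) - 17235 = (-18*(-161 - 105) + 4931)/(-7028 - 7793) - 17235 = (-18*(-266) + 4931)/(-14821) - 17235 = (4788 + 4931)*(-1/14821) - 17235 = 9719*(-1/14821) - 17235 = -9719/14821 - 17235 = -255449654/14821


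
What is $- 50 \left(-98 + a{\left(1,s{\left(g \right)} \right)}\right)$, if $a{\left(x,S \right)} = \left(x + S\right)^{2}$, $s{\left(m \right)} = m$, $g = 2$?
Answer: $4450$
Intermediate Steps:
$a{\left(x,S \right)} = \left(S + x\right)^{2}$
$- 50 \left(-98 + a{\left(1,s{\left(g \right)} \right)}\right) = - 50 \left(-98 + \left(2 + 1\right)^{2}\right) = - 50 \left(-98 + 3^{2}\right) = - 50 \left(-98 + 9\right) = \left(-50\right) \left(-89\right) = 4450$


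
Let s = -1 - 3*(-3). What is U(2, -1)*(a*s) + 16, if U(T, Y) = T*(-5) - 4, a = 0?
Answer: 16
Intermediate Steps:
s = 8 (s = -1 + 9 = 8)
U(T, Y) = -4 - 5*T (U(T, Y) = -5*T - 4 = -4 - 5*T)
U(2, -1)*(a*s) + 16 = (-4 - 5*2)*(0*8) + 16 = (-4 - 10)*0 + 16 = -14*0 + 16 = 0 + 16 = 16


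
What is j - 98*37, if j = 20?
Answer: -3606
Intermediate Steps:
j - 98*37 = 20 - 98*37 = 20 - 3626 = -3606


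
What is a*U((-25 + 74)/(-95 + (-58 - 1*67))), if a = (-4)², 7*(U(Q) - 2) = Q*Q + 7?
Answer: 145543/3025 ≈ 48.113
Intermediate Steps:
U(Q) = 3 + Q²/7 (U(Q) = 2 + (Q*Q + 7)/7 = 2 + (Q² + 7)/7 = 2 + (7 + Q²)/7 = 2 + (1 + Q²/7) = 3 + Q²/7)
a = 16
a*U((-25 + 74)/(-95 + (-58 - 1*67))) = 16*(3 + ((-25 + 74)/(-95 + (-58 - 1*67)))²/7) = 16*(3 + (49/(-95 + (-58 - 67)))²/7) = 16*(3 + (49/(-95 - 125))²/7) = 16*(3 + (49/(-220))²/7) = 16*(3 + (49*(-1/220))²/7) = 16*(3 + (-49/220)²/7) = 16*(3 + (⅐)*(2401/48400)) = 16*(3 + 343/48400) = 16*(145543/48400) = 145543/3025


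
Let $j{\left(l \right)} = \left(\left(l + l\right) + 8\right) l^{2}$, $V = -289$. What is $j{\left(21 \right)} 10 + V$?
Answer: $220211$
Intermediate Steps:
$j{\left(l \right)} = l^{2} \left(8 + 2 l\right)$ ($j{\left(l \right)} = \left(2 l + 8\right) l^{2} = \left(8 + 2 l\right) l^{2} = l^{2} \left(8 + 2 l\right)$)
$j{\left(21 \right)} 10 + V = 2 \cdot 21^{2} \left(4 + 21\right) 10 - 289 = 2 \cdot 441 \cdot 25 \cdot 10 - 289 = 22050 \cdot 10 - 289 = 220500 - 289 = 220211$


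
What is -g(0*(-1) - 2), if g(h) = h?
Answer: 2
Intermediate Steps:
-g(0*(-1) - 2) = -(0*(-1) - 2) = -(0 - 2) = -1*(-2) = 2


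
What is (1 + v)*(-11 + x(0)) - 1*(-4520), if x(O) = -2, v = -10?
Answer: 4637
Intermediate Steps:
(1 + v)*(-11 + x(0)) - 1*(-4520) = (1 - 10)*(-11 - 2) - 1*(-4520) = -9*(-13) + 4520 = 117 + 4520 = 4637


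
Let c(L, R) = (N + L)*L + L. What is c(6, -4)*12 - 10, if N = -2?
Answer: 350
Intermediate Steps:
c(L, R) = L + L*(-2 + L) (c(L, R) = (-2 + L)*L + L = L*(-2 + L) + L = L + L*(-2 + L))
c(6, -4)*12 - 10 = (6*(-1 + 6))*12 - 10 = (6*5)*12 - 10 = 30*12 - 10 = 360 - 10 = 350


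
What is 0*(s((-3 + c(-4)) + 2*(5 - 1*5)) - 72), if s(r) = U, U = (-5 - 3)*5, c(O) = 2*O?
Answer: 0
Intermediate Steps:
U = -40 (U = -8*5 = -40)
s(r) = -40
0*(s((-3 + c(-4)) + 2*(5 - 1*5)) - 72) = 0*(-40 - 72) = 0*(-112) = 0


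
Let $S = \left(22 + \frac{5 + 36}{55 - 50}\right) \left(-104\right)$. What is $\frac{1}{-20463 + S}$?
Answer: $- \frac{5}{118019} \approx -4.2366 \cdot 10^{-5}$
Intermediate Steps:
$S = - \frac{15704}{5}$ ($S = \left(22 + \frac{41}{5}\right) \left(-104\right) = \frac{151}{5} \left(-104\right) = - \frac{15704}{5} \approx -3140.8$)
$\frac{1}{-20463 + S} = \frac{1}{-20463 - \frac{15704}{5}} = \frac{1}{- \frac{118019}{5}} = - \frac{5}{118019}$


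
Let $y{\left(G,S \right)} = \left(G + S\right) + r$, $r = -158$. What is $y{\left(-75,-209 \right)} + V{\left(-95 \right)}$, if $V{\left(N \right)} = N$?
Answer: $-537$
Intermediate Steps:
$y{\left(G,S \right)} = -158 + G + S$ ($y{\left(G,S \right)} = \left(G + S\right) - 158 = -158 + G + S$)
$y{\left(-75,-209 \right)} + V{\left(-95 \right)} = \left(-158 - 75 - 209\right) - 95 = -442 - 95 = -537$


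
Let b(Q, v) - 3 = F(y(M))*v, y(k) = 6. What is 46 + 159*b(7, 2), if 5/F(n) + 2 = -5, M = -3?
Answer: 2071/7 ≈ 295.86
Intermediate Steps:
F(n) = -5/7 (F(n) = 5/(-2 - 5) = 5/(-7) = 5*(-1/7) = -5/7)
b(Q, v) = 3 - 5*v/7
46 + 159*b(7, 2) = 46 + 159*(3 - 5/7*2) = 46 + 159*(3 - 10/7) = 46 + 159*(11/7) = 46 + 1749/7 = 2071/7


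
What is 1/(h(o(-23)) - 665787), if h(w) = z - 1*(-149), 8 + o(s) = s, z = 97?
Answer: -1/665541 ≈ -1.5025e-6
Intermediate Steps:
o(s) = -8 + s
h(w) = 246 (h(w) = 97 - 1*(-149) = 97 + 149 = 246)
1/(h(o(-23)) - 665787) = 1/(246 - 665787) = 1/(-665541) = -1/665541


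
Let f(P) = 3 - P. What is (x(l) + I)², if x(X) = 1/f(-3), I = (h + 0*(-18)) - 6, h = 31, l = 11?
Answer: 22801/36 ≈ 633.36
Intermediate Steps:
I = 25 (I = (31 + 0*(-18)) - 6 = (31 + 0) - 6 = 31 - 6 = 25)
x(X) = ⅙ (x(X) = 1/(3 - 1*(-3)) = 1/(3 + 3) = 1/6 = ⅙)
(x(l) + I)² = (⅙ + 25)² = (151/6)² = 22801/36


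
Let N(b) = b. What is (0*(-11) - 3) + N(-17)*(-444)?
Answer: 7545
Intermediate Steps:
(0*(-11) - 3) + N(-17)*(-444) = (0*(-11) - 3) - 17*(-444) = (0 - 3) + 7548 = -3 + 7548 = 7545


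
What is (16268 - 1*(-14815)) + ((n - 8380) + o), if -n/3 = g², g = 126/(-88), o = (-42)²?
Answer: 47356205/1936 ≈ 24461.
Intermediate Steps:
o = 1764
g = -63/44 (g = 126*(-1/88) = -63/44 ≈ -1.4318)
n = -11907/1936 (n = -3*(-63/44)² = -3*3969/1936 = -11907/1936 ≈ -6.1503)
(16268 - 1*(-14815)) + ((n - 8380) + o) = (16268 - 1*(-14815)) + ((-11907/1936 - 8380) + 1764) = (16268 + 14815) + (-16235587/1936 + 1764) = 31083 - 12820483/1936 = 47356205/1936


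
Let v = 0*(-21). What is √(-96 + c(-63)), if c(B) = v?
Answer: 4*I*√6 ≈ 9.798*I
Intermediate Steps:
v = 0
c(B) = 0
√(-96 + c(-63)) = √(-96 + 0) = √(-96) = 4*I*√6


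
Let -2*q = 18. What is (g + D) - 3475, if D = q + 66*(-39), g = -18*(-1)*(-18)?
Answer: -6382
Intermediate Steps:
g = -324 (g = 18*(-18) = -324)
q = -9 (q = -1/2*18 = -9)
D = -2583 (D = -9 + 66*(-39) = -9 - 2574 = -2583)
(g + D) - 3475 = (-324 - 2583) - 3475 = -2907 - 3475 = -6382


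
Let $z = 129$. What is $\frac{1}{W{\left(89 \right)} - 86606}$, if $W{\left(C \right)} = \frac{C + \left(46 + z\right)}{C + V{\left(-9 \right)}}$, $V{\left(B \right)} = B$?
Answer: $- \frac{10}{866027} \approx -1.1547 \cdot 10^{-5}$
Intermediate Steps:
$W{\left(C \right)} = \frac{175 + C}{-9 + C}$ ($W{\left(C \right)} = \frac{C + \left(46 + 129\right)}{C - 9} = \frac{C + 175}{-9 + C} = \frac{175 + C}{-9 + C}$)
$\frac{1}{W{\left(89 \right)} - 86606} = \frac{1}{\frac{175 + 89}{-9 + 89} - 86606} = \frac{1}{\frac{1}{80} \cdot 264 - 86606} = \frac{1}{\frac{33}{10} - 86606} = \frac{1}{- \frac{866027}{10}} = - \frac{10}{866027}$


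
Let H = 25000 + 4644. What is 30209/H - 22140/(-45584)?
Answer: 63542663/42227878 ≈ 1.5048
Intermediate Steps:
H = 29644
30209/H - 22140/(-45584) = 30209/29644 - 22140/(-45584) = 30209*(1/29644) - 22140*(-1/45584) = 30209/29644 + 5535/11396 = 63542663/42227878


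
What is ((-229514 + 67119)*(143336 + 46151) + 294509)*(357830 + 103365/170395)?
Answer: -375242693105975290008/34079 ≈ -1.1011e+16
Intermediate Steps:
((-229514 + 67119)*(143336 + 46151) + 294509)*(357830 + 103365/170395) = (-162395*189487 + 294509)*(357830 + 103365*(1/170395)) = (-30771741365 + 294509)*(357830 + 20673/34079) = -30771446856*12194509243/34079 = -375242693105975290008/34079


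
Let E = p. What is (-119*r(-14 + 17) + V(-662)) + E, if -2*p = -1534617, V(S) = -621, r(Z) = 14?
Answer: 1530043/2 ≈ 7.6502e+5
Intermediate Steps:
p = 1534617/2 (p = -½*(-1534617) = 1534617/2 ≈ 7.6731e+5)
E = 1534617/2 ≈ 7.6731e+5
(-119*r(-14 + 17) + V(-662)) + E = (-119*14 - 621) + 1534617/2 = (-1666 - 621) + 1534617/2 = -2287 + 1534617/2 = 1530043/2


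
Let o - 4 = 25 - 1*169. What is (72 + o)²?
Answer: 4624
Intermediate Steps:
o = -140 (o = 4 + (25 - 1*169) = 4 + (25 - 169) = 4 - 144 = -140)
(72 + o)² = (72 - 140)² = (-68)² = 4624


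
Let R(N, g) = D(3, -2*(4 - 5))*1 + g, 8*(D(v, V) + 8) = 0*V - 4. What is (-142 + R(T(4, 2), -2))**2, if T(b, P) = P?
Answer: 93025/4 ≈ 23256.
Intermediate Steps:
D(v, V) = -17/2 (D(v, V) = -8 + (0*V - 4)/8 = -8 + (0 - 4)/8 = -8 + (1/8)*(-4) = -8 - 1/2 = -17/2)
R(N, g) = -17/2 + g (R(N, g) = -17/2*1 + g = -17/2 + g)
(-142 + R(T(4, 2), -2))**2 = (-142 + (-17/2 - 2))**2 = (-142 - 21/2)**2 = (-305/2)**2 = 93025/4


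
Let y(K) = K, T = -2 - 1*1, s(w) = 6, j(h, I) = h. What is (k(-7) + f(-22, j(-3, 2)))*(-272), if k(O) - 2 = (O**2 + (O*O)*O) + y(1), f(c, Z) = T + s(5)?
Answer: 78336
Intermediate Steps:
T = -3 (T = -2 - 1 = -3)
f(c, Z) = 3 (f(c, Z) = -3 + 6 = 3)
k(O) = 3 + O**2 + O**3 (k(O) = 2 + ((O**2 + (O*O)*O) + 1) = 2 + ((O**2 + O**2*O) + 1) = 2 + ((O**2 + O**3) + 1) = 2 + (1 + O**2 + O**3) = 3 + O**2 + O**3)
(k(-7) + f(-22, j(-3, 2)))*(-272) = ((3 + (-7)**2 + (-7)**3) + 3)*(-272) = ((3 + 49 - 343) + 3)*(-272) = (-291 + 3)*(-272) = -288*(-272) = 78336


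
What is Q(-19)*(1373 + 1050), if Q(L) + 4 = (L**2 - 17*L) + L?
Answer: 1601603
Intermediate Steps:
Q(L) = -4 + L**2 - 16*L (Q(L) = -4 + ((L**2 - 17*L) + L) = -4 + (L**2 - 16*L) = -4 + L**2 - 16*L)
Q(-19)*(1373 + 1050) = (-4 + (-19)**2 - 16*(-19))*(1373 + 1050) = (-4 + 361 + 304)*2423 = 661*2423 = 1601603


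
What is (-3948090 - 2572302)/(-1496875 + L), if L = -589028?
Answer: 724488/231767 ≈ 3.1259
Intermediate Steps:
(-3948090 - 2572302)/(-1496875 + L) = (-3948090 - 2572302)/(-1496875 - 589028) = -6520392/(-2085903) = -6520392*(-1/2085903) = 724488/231767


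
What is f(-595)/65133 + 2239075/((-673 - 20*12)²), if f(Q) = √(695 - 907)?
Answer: 2239075/833569 + 2*I*√53/65133 ≈ 2.6861 + 0.00022355*I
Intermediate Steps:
f(Q) = 2*I*√53 (f(Q) = √(-212) = 2*I*√53)
f(-595)/65133 + 2239075/((-673 - 20*12)²) = (2*I*√53)/65133 + 2239075/((-673 - 20*12)²) = (2*I*√53)*(1/65133) + 2239075/((-673 - 240)²) = 2*I*√53/65133 + 2239075/((-913)²) = 2*I*√53/65133 + 2239075/833569 = 2239075/833569 + 2*I*√53/65133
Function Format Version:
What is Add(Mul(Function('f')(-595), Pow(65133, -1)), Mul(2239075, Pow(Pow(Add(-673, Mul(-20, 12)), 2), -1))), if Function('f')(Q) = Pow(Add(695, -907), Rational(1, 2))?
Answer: Add(Rational(2239075, 833569), Mul(Rational(2, 65133), I, Pow(53, Rational(1, 2)))) ≈ Add(2.6861, Mul(0.00022355, I))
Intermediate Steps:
Function('f')(Q) = Mul(2, I, Pow(53, Rational(1, 2))) (Function('f')(Q) = Pow(-212, Rational(1, 2)) = Mul(2, I, Pow(53, Rational(1, 2))))
Add(Mul(Function('f')(-595), Pow(65133, -1)), Mul(2239075, Pow(Pow(Add(-673, Mul(-20, 12)), 2), -1))) = Add(Mul(Mul(2, I, Pow(53, Rational(1, 2))), Pow(65133, -1)), Mul(2239075, Pow(Pow(Add(-673, Mul(-20, 12)), 2), -1))) = Add(Mul(Mul(2, I, Pow(53, Rational(1, 2))), Rational(1, 65133)), Mul(2239075, Pow(Pow(Add(-673, -240), 2), -1))) = Add(Mul(Rational(2, 65133), I, Pow(53, Rational(1, 2))), Mul(2239075, Pow(Pow(-913, 2), -1))) = Add(Mul(Rational(2, 65133), I, Pow(53, Rational(1, 2))), Mul(2239075, Pow(833569, -1))) = Add(Mul(Rational(2, 65133), I, Pow(53, Rational(1, 2))), Mul(2239075, Rational(1, 833569))) = Add(Mul(Rational(2, 65133), I, Pow(53, Rational(1, 2))), Rational(2239075, 833569)) = Add(Rational(2239075, 833569), Mul(Rational(2, 65133), I, Pow(53, Rational(1, 2))))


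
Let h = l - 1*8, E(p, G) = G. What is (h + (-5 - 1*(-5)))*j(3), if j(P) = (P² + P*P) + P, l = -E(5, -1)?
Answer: -147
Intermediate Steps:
l = 1 (l = -1*(-1) = 1)
h = -7 (h = 1 - 1*8 = 1 - 8 = -7)
j(P) = P + 2*P² (j(P) = (P² + P²) + P = 2*P² + P = P + 2*P²)
(h + (-5 - 1*(-5)))*j(3) = (-7 + (-5 - 1*(-5)))*(3*(1 + 2*3)) = (-7 + (-5 + 5))*(3*(1 + 6)) = (-7 + 0)*(3*7) = -7*21 = -147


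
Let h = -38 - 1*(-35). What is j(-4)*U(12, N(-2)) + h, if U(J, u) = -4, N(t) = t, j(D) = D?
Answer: 13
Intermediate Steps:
h = -3 (h = -38 + 35 = -3)
j(-4)*U(12, N(-2)) + h = -4*(-4) - 3 = 16 - 3 = 13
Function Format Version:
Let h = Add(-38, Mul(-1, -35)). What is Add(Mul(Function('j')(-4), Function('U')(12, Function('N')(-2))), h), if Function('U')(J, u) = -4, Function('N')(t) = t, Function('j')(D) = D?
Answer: 13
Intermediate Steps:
h = -3 (h = Add(-38, 35) = -3)
Add(Mul(Function('j')(-4), Function('U')(12, Function('N')(-2))), h) = Add(Mul(-4, -4), -3) = Add(16, -3) = 13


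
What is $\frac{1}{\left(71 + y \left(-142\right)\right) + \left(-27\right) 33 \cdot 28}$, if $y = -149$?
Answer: $- \frac{1}{3719} \approx -0.00026889$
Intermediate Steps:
$\frac{1}{\left(71 + y \left(-142\right)\right) + \left(-27\right) 33 \cdot 28} = \frac{1}{\left(71 - -21158\right) + \left(-27\right) 33 \cdot 28} = \frac{1}{\left(71 + 21158\right) - 24948} = \frac{1}{21229 - 24948} = \frac{1}{-3719} = - \frac{1}{3719}$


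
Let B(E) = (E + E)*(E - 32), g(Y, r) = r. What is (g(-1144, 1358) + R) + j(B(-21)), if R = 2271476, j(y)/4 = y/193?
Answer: 438665866/193 ≈ 2.2729e+6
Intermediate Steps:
B(E) = 2*E*(-32 + E) (B(E) = (2*E)*(-32 + E) = 2*E*(-32 + E))
j(y) = 4*y/193 (j(y) = 4*(y/193) = 4*y/193)
(g(-1144, 1358) + R) + j(B(-21)) = (1358 + 2271476) + 4*(2*(-21)*(-32 - 21))/193 = 2272834 + 4*(2*(-21)*(-53))/193 = 2272834 + (4/193)*2226 = 2272834 + 8904/193 = 438665866/193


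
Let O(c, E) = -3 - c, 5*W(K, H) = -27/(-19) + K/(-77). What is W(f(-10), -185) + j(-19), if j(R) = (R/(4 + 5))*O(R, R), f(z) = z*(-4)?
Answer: -2211889/65835 ≈ -33.597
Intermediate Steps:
f(z) = -4*z
W(K, H) = 27/95 - K/385 (W(K, H) = (-27/(-19) + K/(-77))/5 = (-27*(-1/19) + K*(-1/77))/5 = (27/19 - K/77)/5 = 27/95 - K/385)
j(R) = R*(-3 - R)/9 (j(R) = (R/(4 + 5))*(-3 - R) = (R/9)*(-3 - R) = R*(-3 - R)/9)
W(f(-10), -185) + j(-19) = (27/95 - (-4)*(-10)/385) - ⅑*(-19)*(3 - 19) = (27/95 - 1/385*40) - ⅑*(-19)*(-16) = (27/95 - 8/77) - 304/9 = 1319/7315 - 304/9 = -2211889/65835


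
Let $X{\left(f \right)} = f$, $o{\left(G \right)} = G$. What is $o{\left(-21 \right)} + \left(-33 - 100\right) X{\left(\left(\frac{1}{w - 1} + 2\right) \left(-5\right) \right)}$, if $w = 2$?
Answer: $1974$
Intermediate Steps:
$o{\left(-21 \right)} + \left(-33 - 100\right) X{\left(\left(\frac{1}{w - 1} + 2\right) \left(-5\right) \right)} = -21 + \left(-33 - 100\right) \left(\frac{1}{2 - 1} + 2\right) \left(-5\right) = -21 - 133 \left(1^{-1} + 2\right) \left(-5\right) = -21 - 133 \left(1 + 2\right) \left(-5\right) = -21 - 133 \cdot 3 \left(-5\right) = -21 - -1995 = -21 + 1995 = 1974$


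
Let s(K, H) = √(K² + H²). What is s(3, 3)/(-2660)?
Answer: -3*√2/2660 ≈ -0.0015950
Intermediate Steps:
s(K, H) = √(H² + K²)
s(3, 3)/(-2660) = √(3² + 3²)/(-2660) = -√(9 + 9)/2660 = -3*√2/2660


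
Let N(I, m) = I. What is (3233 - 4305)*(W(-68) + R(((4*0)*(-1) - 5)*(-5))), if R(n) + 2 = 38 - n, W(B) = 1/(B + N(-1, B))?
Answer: -812576/69 ≈ -11776.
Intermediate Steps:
W(B) = 1/(-1 + B) (W(B) = 1/(B - 1) = 1/(-1 + B))
R(n) = 36 - n (R(n) = -2 + (38 - n) = 36 - n)
(3233 - 4305)*(W(-68) + R(((4*0)*(-1) - 5)*(-5))) = (3233 - 4305)*(1/(-1 - 68) + (36 - ((4*0)*(-1) - 5)*(-5))) = -1072*(1/(-69) + (36 - (0*(-1) - 5)*(-5))) = -1072*(-1/69 + (36 - (0 - 5)*(-5))) = -1072*(-1/69 + (36 - (-5)*(-5))) = -1072*(-1/69 + (36 - 1*25)) = -1072*(-1/69 + (36 - 25)) = -1072*(-1/69 + 11) = -1072*758/69 = -812576/69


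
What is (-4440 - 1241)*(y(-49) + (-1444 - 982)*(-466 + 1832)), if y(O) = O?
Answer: 18826635165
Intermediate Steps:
(-4440 - 1241)*(y(-49) + (-1444 - 982)*(-466 + 1832)) = (-4440 - 1241)*(-49 + (-1444 - 982)*(-466 + 1832)) = -5681*(-49 - 2426*1366) = -5681*(-49 - 3313916) = -5681*(-3313965) = 18826635165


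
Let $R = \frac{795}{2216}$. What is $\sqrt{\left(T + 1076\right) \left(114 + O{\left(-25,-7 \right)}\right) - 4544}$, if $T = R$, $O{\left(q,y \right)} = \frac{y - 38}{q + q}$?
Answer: $\frac{\sqrt{3656278672615}}{5540} \approx 345.15$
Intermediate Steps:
$R = \frac{795}{2216}$ ($R = 795 \cdot \frac{1}{2216} = \frac{795}{2216} \approx 0.35875$)
$O{\left(q,y \right)} = \frac{-38 + y}{2 q}$
$T = \frac{795}{2216} \approx 0.35875$
$\sqrt{\left(T + 1076\right) \left(114 + O{\left(-25,-7 \right)}\right) - 4544} = \sqrt{\left(\frac{795}{2216} + 1076\right) \left(114 + \frac{-38 - 7}{2 \left(-25\right)}\right) - 4544} = \sqrt{\frac{2385211 \left(114 + \frac{1}{2} \left(- \frac{1}{25}\right) \left(-45\right)\right)}{2216} - 4544} = \sqrt{\frac{2385211 \left(114 + \frac{9}{10}\right)}{2216} - 4544} = \sqrt{\frac{2385211}{2216} \cdot \frac{1149}{10} - 4544} = \sqrt{\frac{2740607439}{22160} - 4544} = \sqrt{\frac{2639912399}{22160}} = \frac{\sqrt{3656278672615}}{5540}$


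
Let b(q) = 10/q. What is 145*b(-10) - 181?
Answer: -326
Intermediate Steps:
145*b(-10) - 181 = 145*(10/(-10)) - 181 = 145*(10*(-⅒)) - 181 = 145*(-1) - 181 = -145 - 181 = -326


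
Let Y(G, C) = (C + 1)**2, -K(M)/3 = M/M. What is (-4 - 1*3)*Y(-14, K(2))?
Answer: -28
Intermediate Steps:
K(M) = -3 (K(M) = -3*M/M = -3*1 = -3)
Y(G, C) = (1 + C)**2
(-4 - 1*3)*Y(-14, K(2)) = (-4 - 1*3)*(1 - 3)**2 = (-4 - 3)*(-2)**2 = -7*4 = -28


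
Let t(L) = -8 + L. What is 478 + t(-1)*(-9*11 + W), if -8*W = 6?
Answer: 5503/4 ≈ 1375.8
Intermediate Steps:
W = -¾ (W = -⅛*6 = -¾ ≈ -0.75000)
478 + t(-1)*(-9*11 + W) = 478 + (-8 - 1)*(-9*11 - ¾) = 478 - 9*(-99 - ¾) = 478 - 9*(-399/4) = 478 + 3591/4 = 5503/4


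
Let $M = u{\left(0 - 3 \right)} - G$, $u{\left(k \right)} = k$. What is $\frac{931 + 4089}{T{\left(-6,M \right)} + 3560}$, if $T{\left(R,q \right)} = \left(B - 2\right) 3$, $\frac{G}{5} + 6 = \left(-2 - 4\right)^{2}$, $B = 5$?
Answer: $\frac{5020}{3569} \approx 1.4066$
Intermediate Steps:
$G = 150$ ($G = -30 + 5 \left(-2 - 4\right)^{2} = -30 + 5 \left(-6\right)^{2} = -30 + 5 \cdot 36 = -30 + 180 = 150$)
$M = -153$ ($M = \left(0 - 3\right) - 150 = -3 - 150 = -153$)
$T{\left(R,q \right)} = 9$ ($T{\left(R,q \right)} = \left(5 - 2\right) 3 = 3 \cdot 3 = 9$)
$\frac{931 + 4089}{T{\left(-6,M \right)} + 3560} = \frac{931 + 4089}{9 + 3560} = \frac{5020}{3569}$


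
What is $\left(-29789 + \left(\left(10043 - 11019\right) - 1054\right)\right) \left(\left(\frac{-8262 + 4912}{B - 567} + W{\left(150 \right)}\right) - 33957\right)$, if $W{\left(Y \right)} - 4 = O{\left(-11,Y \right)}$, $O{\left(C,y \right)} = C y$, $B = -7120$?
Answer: $\frac{8708125631109}{7687} \approx 1.1328 \cdot 10^{9}$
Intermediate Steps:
$W{\left(Y \right)} = 4 - 11 Y$
$\left(-29789 + \left(\left(10043 - 11019\right) - 1054\right)\right) \left(\left(\frac{-8262 + 4912}{B - 567} + W{\left(150 \right)}\right) - 33957\right) = \left(-29789 + \left(\left(10043 - 11019\right) - 1054\right)\right) \left(\left(\frac{-8262 + 4912}{-7120 - 567} + \left(4 - 1650\right)\right) - 33957\right) = \left(-29789 - 2030\right) \left(\left(- \frac{3350}{-7687} + \left(4 - 1650\right)\right) - 33957\right) = \left(-29789 - 2030\right) \left(\left(\left(-3350\right) \left(- \frac{1}{7687}\right) - 1646\right) - 33957\right) = - 31819 \left(\left(\frac{3350}{7687} - 1646\right) - 33957\right) = - 31819 \left(- \frac{12649452}{7687} - 33957\right) = \left(-31819\right) \left(- \frac{273676911}{7687}\right) = \frac{8708125631109}{7687}$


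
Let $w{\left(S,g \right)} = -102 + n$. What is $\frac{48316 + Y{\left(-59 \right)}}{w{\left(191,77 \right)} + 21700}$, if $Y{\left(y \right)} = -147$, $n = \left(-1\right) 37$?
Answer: $\frac{48169}{21561} \approx 2.2341$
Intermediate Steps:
$n = -37$
$w{\left(S,g \right)} = -139$ ($w{\left(S,g \right)} = -102 - 37 = -139$)
$\frac{48316 + Y{\left(-59 \right)}}{w{\left(191,77 \right)} + 21700} = \frac{48316 - 147}{-139 + 21700} = \frac{48169}{21561}$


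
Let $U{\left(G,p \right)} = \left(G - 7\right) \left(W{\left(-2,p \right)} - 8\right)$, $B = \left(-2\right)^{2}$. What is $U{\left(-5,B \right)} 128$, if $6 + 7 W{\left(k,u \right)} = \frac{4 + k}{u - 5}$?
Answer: $\frac{98304}{7} \approx 14043.0$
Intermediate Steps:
$B = 4$
$W{\left(k,u \right)} = - \frac{6}{7} + \frac{4 + k}{7 \left(-5 + u\right)}$ ($W{\left(k,u \right)} = - \frac{6}{7} + \frac{\left(4 + k\right) \frac{1}{u - 5}}{7} = - \frac{6}{7} + \frac{\left(4 + k\right) \frac{1}{-5 + u}}{7} = - \frac{6}{7} + \frac{\frac{1}{-5 + u} \left(4 + k\right)}{7} = - \frac{6}{7} + \frac{4 + k}{7 \left(-5 + u\right)}$)
$U{\left(G,p \right)} = \left(-8 + \frac{32 - 6 p}{7 \left(-5 + p\right)}\right) \left(-7 + G\right)$ ($U{\left(G,p \right)} = \left(G - 7\right) \left(\frac{34 - 2 - 6 p}{7 \left(-5 + p\right)} - 8\right) = \left(-7 + G\right) \left(\frac{32 - 6 p}{7 \left(-5 + p\right)} - 8\right) = \left(-7 + G\right) \left(-8 + \frac{32 - 6 p}{7 \left(-5 + p\right)}\right) = \left(-8 + \frac{32 - 6 p}{7 \left(-5 + p\right)}\right) \left(-7 + G\right)$)
$U{\left(-5,B \right)} 128 = \frac{2 \left(-1092 + 156 \left(-5\right) + 217 \cdot 4 - \left(-155\right) 4\right)}{7 \left(-5 + 4\right)} 128 = \frac{2 \left(-1092 - 780 + 868 + 620\right)}{7 \left(-1\right)} 128 = \frac{2}{7} \left(-1\right) \left(-384\right) 128 = \frac{768}{7} \cdot 128 = \frac{98304}{7}$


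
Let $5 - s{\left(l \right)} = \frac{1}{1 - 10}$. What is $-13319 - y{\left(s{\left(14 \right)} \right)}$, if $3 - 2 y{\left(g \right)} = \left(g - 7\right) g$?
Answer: $- \frac{2158703}{162} \approx -13325.0$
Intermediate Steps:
$s{\left(l \right)} = \frac{46}{9}$ ($s{\left(l \right)} = 5 - \frac{1}{1 - 10} = 5 - \frac{1}{-9} = 5 - - \frac{1}{9} = 5 + \frac{1}{9} = \frac{46}{9}$)
$y{\left(g \right)} = \frac{3}{2} - \frac{g \left(-7 + g\right)}{2}$ ($y{\left(g \right)} = \frac{3}{2} - \frac{\left(g - 7\right) g}{2} = \frac{3}{2} - \frac{\left(-7 + g\right) g}{2} = \frac{3}{2} - \frac{g \left(-7 + g\right)}{2}$)
$-13319 - y{\left(s{\left(14 \right)} \right)} = -13319 - \left(\frac{3}{2} - \frac{\left(\frac{46}{9}\right)^{2}}{2} + \frac{7}{2} \cdot \frac{46}{9}\right) = -13319 - \left(\frac{3}{2} - \frac{1058}{81} + \frac{161}{9}\right) = -13319 - \frac{1025}{162} = - \frac{2158703}{162}$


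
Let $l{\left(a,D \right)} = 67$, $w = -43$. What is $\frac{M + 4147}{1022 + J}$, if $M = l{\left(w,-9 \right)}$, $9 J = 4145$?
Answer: $\frac{37926}{13343} \approx 2.8424$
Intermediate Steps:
$J = \frac{4145}{9}$ ($J = \frac{1}{9} \cdot 4145 = \frac{4145}{9} \approx 460.56$)
$M = 67$
$\frac{M + 4147}{1022 + J} = \frac{67 + 4147}{1022 + \frac{4145}{9}} = \frac{4214}{\frac{13343}{9}} = 4214 \cdot \frac{9}{13343} = \frac{37926}{13343}$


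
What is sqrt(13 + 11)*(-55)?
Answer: -110*sqrt(6) ≈ -269.44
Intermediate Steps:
sqrt(13 + 11)*(-55) = sqrt(24)*(-55) = (2*sqrt(6))*(-55) = -110*sqrt(6)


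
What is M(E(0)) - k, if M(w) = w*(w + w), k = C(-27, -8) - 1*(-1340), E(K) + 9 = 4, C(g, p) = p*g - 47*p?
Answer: -1882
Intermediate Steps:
C(g, p) = -47*p + g*p (C(g, p) = g*p - 47*p = -47*p + g*p)
E(K) = -5 (E(K) = -9 + 4 = -5)
k = 1932 (k = -8*(-47 - 27) - 1*(-1340) = -8*(-74) + 1340 = 592 + 1340 = 1932)
M(w) = 2*w² (M(w) = w*(2*w) = 2*w²)
M(E(0)) - k = 2*(-5)² - 1*1932 = 2*25 - 1932 = 50 - 1932 = -1882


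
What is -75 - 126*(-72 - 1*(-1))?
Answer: 8871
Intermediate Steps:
-75 - 126*(-72 - 1*(-1)) = -75 - 126*(-72 + 1) = -75 - 126*(-71) = -75 + 8946 = 8871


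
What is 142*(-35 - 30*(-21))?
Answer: 84490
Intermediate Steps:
142*(-35 - 30*(-21)) = 142*(-35 + 630) = 142*595 = 84490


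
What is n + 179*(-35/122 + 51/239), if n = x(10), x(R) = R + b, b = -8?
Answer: -325281/29158 ≈ -11.156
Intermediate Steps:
x(R) = -8 + R (x(R) = R - 8 = -8 + R)
n = 2 (n = -8 + 10 = 2)
n + 179*(-35/122 + 51/239) = 2 + 179*(-35/122 + 51/239) = 2 + 179*(-2143/29158) = 2 - 383597/29158 = -325281/29158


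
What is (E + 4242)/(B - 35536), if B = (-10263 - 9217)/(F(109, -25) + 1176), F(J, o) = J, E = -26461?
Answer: 5710283/9136648 ≈ 0.62499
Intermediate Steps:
B = -3896/257 (B = (-10263 - 9217)/(109 + 1176) = -19480/1285 = -19480*1/1285 = -3896/257 ≈ -15.160)
(E + 4242)/(B - 35536) = (-26461 + 4242)/(-3896/257 - 35536) = -22219/(-9136648/257) = -22219*(-257/9136648) = 5710283/9136648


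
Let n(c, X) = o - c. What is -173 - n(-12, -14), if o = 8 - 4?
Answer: -189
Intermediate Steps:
o = 4
n(c, X) = 4 - c
-173 - n(-12, -14) = -173 - (4 - 1*(-12)) = -173 - (4 + 12) = -173 - 1*16 = -173 - 16 = -189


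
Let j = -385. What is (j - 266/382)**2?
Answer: 5426974224/36481 ≈ 1.4876e+5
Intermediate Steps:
(j - 266/382)**2 = (-385 - 266/382)**2 = (-385 - 266*1/382)**2 = (-385 - 133/191)**2 = (-73668/191)**2 = 5426974224/36481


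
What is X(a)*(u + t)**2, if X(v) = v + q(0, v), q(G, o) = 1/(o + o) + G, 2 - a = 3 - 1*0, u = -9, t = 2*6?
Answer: -27/2 ≈ -13.500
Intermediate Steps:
t = 12
a = -1 (a = 2 - (3 - 1*0) = 2 - (3 + 0) = 2 - 1*3 = 2 - 3 = -1)
q(G, o) = G + 1/(2*o) (q(G, o) = 1/(2*o) + G = G + 1/(2*o))
X(v) = v + 1/(2*v) (X(v) = v + (0 + 1/(2*v)) = v + 1/(2*v))
X(a)*(u + t)**2 = (-1 + (1/2)/(-1))*(-9 + 12)**2 = (-1 + (1/2)*(-1))*3**2 = (-1 - 1/2)*9 = -3/2*9 = -27/2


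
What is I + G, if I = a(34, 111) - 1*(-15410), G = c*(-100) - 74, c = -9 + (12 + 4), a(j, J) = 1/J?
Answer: 1624597/111 ≈ 14636.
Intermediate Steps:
c = 7 (c = -9 + 16 = 7)
G = -774 (G = 7*(-100) - 74 = -700 - 74 = -774)
I = 1710511/111 (I = 1/111 - 1*(-15410) = 1/111 + 15410 = 1710511/111 ≈ 15410.)
I + G = 1710511/111 - 774 = 1624597/111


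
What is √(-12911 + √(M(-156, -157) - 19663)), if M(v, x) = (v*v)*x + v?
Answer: √(-12911 + 7*I*√78379) ≈ 8.599 + 113.95*I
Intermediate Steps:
M(v, x) = v + x*v² (M(v, x) = v²*x + v = x*v² + v = v + x*v²)
√(-12911 + √(M(-156, -157) - 19663)) = √(-12911 + √(-156*(1 - 156*(-157)) - 19663)) = √(-12911 + √(-156*(1 + 24492) - 19663)) = √(-12911 + √(-156*24493 - 19663)) = √(-12911 + √(-3820908 - 19663)) = √(-12911 + √(-3840571)) = √(-12911 + 7*I*√78379)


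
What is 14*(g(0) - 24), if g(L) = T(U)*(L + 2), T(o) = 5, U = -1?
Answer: -196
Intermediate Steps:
g(L) = 10 + 5*L (g(L) = 5*(L + 2) = 5*(2 + L) = 10 + 5*L)
14*(g(0) - 24) = 14*((10 + 5*0) - 24) = 14*((10 + 0) - 24) = 14*(10 - 24) = 14*(-14) = -196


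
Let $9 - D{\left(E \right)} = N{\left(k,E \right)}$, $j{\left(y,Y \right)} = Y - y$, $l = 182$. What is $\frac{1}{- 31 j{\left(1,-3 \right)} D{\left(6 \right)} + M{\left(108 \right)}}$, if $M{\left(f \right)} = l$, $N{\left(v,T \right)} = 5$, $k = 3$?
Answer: $\frac{1}{678} \approx 0.0014749$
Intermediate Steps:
$M{\left(f \right)} = 182$
$D{\left(E \right)} = 4$ ($D{\left(E \right)} = 9 - 5 = 4$)
$\frac{1}{- 31 j{\left(1,-3 \right)} D{\left(6 \right)} + M{\left(108 \right)}} = \frac{1}{- 31 \left(-3 - 1\right) 4 + 182} = \frac{1}{\left(-31\right) \left(-4\right) 4 + 182} = \frac{1}{124 \cdot 4 + 182} = \frac{1}{496 + 182} = \frac{1}{678}$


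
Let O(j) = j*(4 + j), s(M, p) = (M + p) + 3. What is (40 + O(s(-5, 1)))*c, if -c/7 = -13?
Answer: 3367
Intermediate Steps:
c = 91 (c = -7*(-13) = 91)
s(M, p) = 3 + M + p
(40 + O(s(-5, 1)))*c = (40 + (3 - 5 + 1)*(4 + (3 - 5 + 1)))*91 = (40 - (4 - 1))*91 = (40 - 1*3)*91 = (40 - 3)*91 = 37*91 = 3367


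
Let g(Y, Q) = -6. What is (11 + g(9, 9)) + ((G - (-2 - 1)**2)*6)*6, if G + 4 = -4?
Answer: -607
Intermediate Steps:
G = -8 (G = -4 - 4 = -8)
(11 + g(9, 9)) + ((G - (-2 - 1)**2)*6)*6 = (11 - 6) + ((-8 - (-2 - 1)**2)*6)*6 = 5 + ((-8 - 1*(-3)**2)*6)*6 = 5 + ((-8 - 1*9)*6)*6 = 5 + ((-8 - 9)*6)*6 = 5 - 17*6*6 = 5 - 102*6 = 5 - 612 = -607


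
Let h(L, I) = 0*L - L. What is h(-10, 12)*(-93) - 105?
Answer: -1035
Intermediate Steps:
h(L, I) = -L (h(L, I) = 0 - L = -L)
h(-10, 12)*(-93) - 105 = -1*(-10)*(-93) - 105 = 10*(-93) - 105 = -930 - 105 = -1035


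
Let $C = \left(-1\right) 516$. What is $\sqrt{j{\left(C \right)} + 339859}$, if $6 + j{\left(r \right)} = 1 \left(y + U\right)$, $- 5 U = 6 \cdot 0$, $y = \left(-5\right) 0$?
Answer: $\sqrt{339853} \approx 582.97$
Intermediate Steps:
$y = 0$
$C = -516$
$U = 0$ ($U = - \frac{6 \cdot 0}{5} = \left(- \frac{1}{5}\right) 0 = 0$)
$j{\left(r \right)} = -6$ ($j{\left(r \right)} = -6 + 1 \left(0 + 0\right) = -6 + 1 \cdot 0 = -6 + 0 = -6$)
$\sqrt{j{\left(C \right)} + 339859} = \sqrt{-6 + 339859} = \sqrt{339853}$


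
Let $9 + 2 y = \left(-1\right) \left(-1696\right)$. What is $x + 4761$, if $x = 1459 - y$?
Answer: $\frac{10753}{2} \approx 5376.5$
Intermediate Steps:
$y = \frac{1687}{2}$ ($y = - \frac{9}{2} + \frac{\left(-1\right) \left(-1696\right)}{2} = - \frac{9}{2} + \frac{1}{2} \cdot 1696 = - \frac{9}{2} + 848 = \frac{1687}{2} \approx 843.5$)
$x = \frac{1231}{2}$ ($x = 1459 - \frac{1687}{2} = \frac{1231}{2} \approx 615.5$)
$x + 4761 = \frac{1231}{2} + 4761 = \frac{10753}{2}$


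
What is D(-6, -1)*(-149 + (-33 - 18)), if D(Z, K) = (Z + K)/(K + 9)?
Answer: 175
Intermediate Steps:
D(Z, K) = (K + Z)/(9 + K)
D(-6, -1)*(-149 + (-33 - 18)) = ((-1 - 6)/(9 - 1))*(-149 + (-33 - 18)) = (-7/8)*(-149 - 51) = ((1/8)*(-7))*(-200) = -7/8*(-200) = 175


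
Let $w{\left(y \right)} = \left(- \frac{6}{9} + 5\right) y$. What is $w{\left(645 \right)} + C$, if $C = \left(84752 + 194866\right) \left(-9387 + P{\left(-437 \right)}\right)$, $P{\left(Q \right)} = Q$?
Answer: $-2746964437$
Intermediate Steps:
$w{\left(y \right)} = \frac{13 y}{3}$ ($w{\left(y \right)} = \left(\left(-6\right) \frac{1}{9} + 5\right) y = \left(- \frac{2}{3} + 5\right) y = \frac{13 y}{3}$)
$C = -2746967232$ ($C = \left(84752 + 194866\right) \left(-9387 - 437\right) = 279618 \left(-9824\right) = -2746967232$)
$w{\left(645 \right)} + C = \frac{13}{3} \cdot 645 - 2746967232 = 2795 - 2746967232 = -2746964437$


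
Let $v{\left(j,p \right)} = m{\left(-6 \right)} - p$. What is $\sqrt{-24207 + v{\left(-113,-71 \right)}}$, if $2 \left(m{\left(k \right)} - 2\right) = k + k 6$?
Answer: $i \sqrt{24155} \approx 155.42 i$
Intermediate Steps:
$m{\left(k \right)} = 2 + \frac{7 k}{2}$ ($m{\left(k \right)} = 2 + \frac{k + k 6}{2} = 2 + \frac{k + 6 k}{2} = 2 + \frac{7 k}{2}$)
$v{\left(j,p \right)} = -19 - p$ ($v{\left(j,p \right)} = \left(2 + \frac{7}{2} \left(-6\right)\right) - p = \left(2 - 21\right) - p = -19 - p$)
$\sqrt{-24207 + v{\left(-113,-71 \right)}} = \sqrt{-24207 - -52} = \sqrt{-24207 + \left(-19 + 71\right)} = \sqrt{-24207 + 52} = \sqrt{-24155} = i \sqrt{24155}$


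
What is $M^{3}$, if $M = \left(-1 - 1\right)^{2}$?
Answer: $64$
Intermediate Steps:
$M = 4$ ($M = \left(-2\right)^{2} = 4$)
$M^{3} = 4^{3} = 64$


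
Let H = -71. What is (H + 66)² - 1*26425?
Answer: -26400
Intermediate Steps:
(H + 66)² - 1*26425 = (-71 + 66)² - 1*26425 = (-5)² - 26425 = 25 - 26425 = -26400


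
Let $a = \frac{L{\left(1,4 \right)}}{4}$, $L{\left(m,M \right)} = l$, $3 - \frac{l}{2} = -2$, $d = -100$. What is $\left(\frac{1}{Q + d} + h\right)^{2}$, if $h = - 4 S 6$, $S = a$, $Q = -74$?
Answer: $\frac{109014481}{30276} \approx 3600.7$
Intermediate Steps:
$l = 10$ ($l = 6 - -4 = 6 + 4 = 10$)
$L{\left(m,M \right)} = 10$
$a = \frac{5}{2}$ ($a = \frac{10}{4} = 10 \cdot \frac{1}{4} = \frac{5}{2} \approx 2.5$)
$S = \frac{5}{2} \approx 2.5$
$h = -60$ ($h = \left(-4\right) \frac{5}{2} \cdot 6 = \left(-10\right) 6 = -60$)
$\left(\frac{1}{Q + d} + h\right)^{2} = \left(\frac{1}{-74 - 100} - 60\right)^{2} = \left(\frac{1}{-174} - 60\right)^{2} = \left(- \frac{1}{174} - 60\right)^{2} = \left(- \frac{10441}{174}\right)^{2} = \frac{109014481}{30276}$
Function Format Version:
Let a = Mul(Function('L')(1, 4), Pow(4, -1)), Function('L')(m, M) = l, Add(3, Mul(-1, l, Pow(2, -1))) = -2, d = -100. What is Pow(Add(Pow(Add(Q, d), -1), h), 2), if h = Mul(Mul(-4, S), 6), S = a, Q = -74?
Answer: Rational(109014481, 30276) ≈ 3600.7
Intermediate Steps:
l = 10 (l = Add(6, Mul(-2, -2)) = Add(6, 4) = 10)
Function('L')(m, M) = 10
a = Rational(5, 2) (a = Mul(10, Pow(4, -1)) = Mul(10, Rational(1, 4)) = Rational(5, 2) ≈ 2.5000)
S = Rational(5, 2) ≈ 2.5000
h = -60 (h = Mul(Mul(-4, Rational(5, 2)), 6) = Mul(-10, 6) = -60)
Pow(Add(Pow(Add(Q, d), -1), h), 2) = Pow(Add(Pow(Add(-74, -100), -1), -60), 2) = Pow(Add(Pow(-174, -1), -60), 2) = Pow(Add(Rational(-1, 174), -60), 2) = Pow(Rational(-10441, 174), 2) = Rational(109014481, 30276)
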